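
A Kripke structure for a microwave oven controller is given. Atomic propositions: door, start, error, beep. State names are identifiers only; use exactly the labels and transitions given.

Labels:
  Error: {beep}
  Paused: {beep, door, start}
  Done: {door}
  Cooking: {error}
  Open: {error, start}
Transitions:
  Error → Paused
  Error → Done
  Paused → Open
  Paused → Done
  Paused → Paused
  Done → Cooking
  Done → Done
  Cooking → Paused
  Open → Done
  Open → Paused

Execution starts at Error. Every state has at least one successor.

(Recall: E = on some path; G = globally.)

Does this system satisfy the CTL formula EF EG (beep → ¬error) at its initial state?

Satisfied

States satisfying EG (beep → ¬error): {Error, Paused, Done, Cooking, Open}.
States satisfying EF EG (beep → ¬error): {Error, Paused, Done, Cooking, Open}.
Some path from Error reaches a state where EG (beep → ¬error) holds.
Error ∈ Sat(EF EG (beep → ¬error)).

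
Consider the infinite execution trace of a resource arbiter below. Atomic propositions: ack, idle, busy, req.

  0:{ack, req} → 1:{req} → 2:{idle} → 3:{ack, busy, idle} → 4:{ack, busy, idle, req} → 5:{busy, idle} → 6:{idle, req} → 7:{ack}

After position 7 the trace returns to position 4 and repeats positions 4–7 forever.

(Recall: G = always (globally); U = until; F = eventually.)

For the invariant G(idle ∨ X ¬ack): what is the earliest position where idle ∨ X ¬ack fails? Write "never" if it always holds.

7

Check idle ∨ X ¬ack at each position in order: 0 ✓, 1 ✓, 2 ✓, 3 ✓, 4 ✓, 5 ✓, 6 ✓.
At position 7 the labels are {ack} and the next position 4 has {ack, busy, idle, req}, so idle ∨ X ¬ack is false there. This is the first violation.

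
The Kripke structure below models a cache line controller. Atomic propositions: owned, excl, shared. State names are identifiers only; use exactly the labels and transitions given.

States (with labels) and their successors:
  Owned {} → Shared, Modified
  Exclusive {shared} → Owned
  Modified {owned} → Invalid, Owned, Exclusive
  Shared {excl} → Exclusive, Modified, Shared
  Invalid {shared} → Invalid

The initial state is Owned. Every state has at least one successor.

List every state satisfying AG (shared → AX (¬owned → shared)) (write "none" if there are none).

States satisfying shared → AX (¬owned → shared): {Owned, Modified, Shared, Invalid}.
States satisfying AG (shared → AX (¬owned → shared)): {Invalid}.

{Invalid}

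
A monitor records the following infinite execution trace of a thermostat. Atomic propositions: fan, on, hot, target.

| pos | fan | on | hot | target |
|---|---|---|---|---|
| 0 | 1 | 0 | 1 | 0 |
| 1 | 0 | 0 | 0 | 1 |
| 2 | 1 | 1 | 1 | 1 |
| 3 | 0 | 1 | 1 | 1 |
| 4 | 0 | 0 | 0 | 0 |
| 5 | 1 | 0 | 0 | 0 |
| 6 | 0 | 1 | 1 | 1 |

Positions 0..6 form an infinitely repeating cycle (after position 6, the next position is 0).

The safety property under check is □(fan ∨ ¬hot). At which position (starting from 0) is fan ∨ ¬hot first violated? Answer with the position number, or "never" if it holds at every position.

3

Check fan ∨ ¬hot at each position in order: 0 ✓, 1 ✓, 2 ✓.
At position 3 the labels are {hot, on, target}, so fan ∨ ¬hot is false there. This is the first violation.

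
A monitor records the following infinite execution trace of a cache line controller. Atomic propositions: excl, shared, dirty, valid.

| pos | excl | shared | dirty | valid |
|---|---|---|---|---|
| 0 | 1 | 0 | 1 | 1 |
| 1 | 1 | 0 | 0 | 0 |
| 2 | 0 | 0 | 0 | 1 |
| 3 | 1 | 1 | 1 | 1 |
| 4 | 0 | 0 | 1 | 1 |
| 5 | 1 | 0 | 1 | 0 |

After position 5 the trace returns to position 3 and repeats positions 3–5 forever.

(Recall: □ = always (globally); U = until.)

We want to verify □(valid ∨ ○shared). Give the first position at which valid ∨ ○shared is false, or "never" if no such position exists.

1

Check valid ∨ ○shared at each position in order: 0 ✓.
At position 1 the labels are {excl} and the next position 2 has {valid}, so valid ∨ ○shared is false there. This is the first violation.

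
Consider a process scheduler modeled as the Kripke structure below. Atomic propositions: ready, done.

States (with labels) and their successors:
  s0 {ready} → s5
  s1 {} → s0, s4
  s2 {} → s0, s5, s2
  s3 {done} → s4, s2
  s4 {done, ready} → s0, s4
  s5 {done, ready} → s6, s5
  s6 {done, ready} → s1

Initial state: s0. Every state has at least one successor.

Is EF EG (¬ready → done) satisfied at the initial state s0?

Satisfied

States satisfying EG (¬ready → done): {s0, s3, s4, s5}.
States satisfying EF EG (¬ready → done): {s0, s1, s2, s3, s4, s5, s6}.
Some path from s0 reaches a state where EG (¬ready → done) holds.
s0 ∈ Sat(EF EG (¬ready → done)).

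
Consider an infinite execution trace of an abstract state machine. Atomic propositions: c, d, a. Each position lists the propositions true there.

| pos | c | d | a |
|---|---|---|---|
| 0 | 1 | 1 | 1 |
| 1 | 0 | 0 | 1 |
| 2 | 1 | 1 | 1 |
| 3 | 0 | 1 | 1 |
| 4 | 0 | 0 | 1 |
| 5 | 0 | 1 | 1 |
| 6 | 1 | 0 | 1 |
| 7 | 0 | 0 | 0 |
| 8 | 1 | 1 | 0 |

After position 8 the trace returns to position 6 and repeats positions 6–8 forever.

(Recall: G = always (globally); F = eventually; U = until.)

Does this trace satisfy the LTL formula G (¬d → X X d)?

No

¬d → X X d must hold at every position from 0 onward. It fails at position 4, so G (¬d → X X d) is false.
Positions where ¬d holds: 1, 4, 6, 7.
Check X X d at each: 1→ok, 4→fails, 6→ok, 7→fails.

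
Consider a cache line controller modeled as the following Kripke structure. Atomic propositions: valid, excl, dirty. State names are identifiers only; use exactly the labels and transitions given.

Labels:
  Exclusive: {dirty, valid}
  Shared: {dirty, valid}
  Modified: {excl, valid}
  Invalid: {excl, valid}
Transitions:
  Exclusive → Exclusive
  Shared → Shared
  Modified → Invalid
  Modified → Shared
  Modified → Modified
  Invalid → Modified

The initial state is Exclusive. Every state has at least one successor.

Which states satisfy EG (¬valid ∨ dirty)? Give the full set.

{Exclusive, Shared}

States satisfying ¬valid ∨ dirty: {Exclusive, Shared}.
States satisfying EG (¬valid ∨ dirty): {Exclusive, Shared}.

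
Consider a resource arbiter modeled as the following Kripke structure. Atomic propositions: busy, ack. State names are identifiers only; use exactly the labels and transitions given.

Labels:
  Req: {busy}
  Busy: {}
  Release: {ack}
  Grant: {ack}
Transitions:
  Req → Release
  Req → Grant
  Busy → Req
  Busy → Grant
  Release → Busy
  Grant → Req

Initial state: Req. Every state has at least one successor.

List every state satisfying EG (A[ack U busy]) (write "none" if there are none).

States satisfying A[ack U busy]: {Req, Grant}.
States satisfying EG (A[ack U busy]): {Req, Grant}.

{Req, Grant}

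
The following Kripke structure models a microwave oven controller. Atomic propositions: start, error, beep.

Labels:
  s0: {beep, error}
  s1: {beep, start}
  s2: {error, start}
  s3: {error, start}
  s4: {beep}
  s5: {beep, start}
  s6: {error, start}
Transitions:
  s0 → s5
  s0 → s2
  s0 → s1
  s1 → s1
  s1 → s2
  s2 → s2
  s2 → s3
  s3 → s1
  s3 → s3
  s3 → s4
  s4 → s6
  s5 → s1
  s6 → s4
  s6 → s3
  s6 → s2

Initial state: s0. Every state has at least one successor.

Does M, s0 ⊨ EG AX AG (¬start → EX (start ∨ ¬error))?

Satisfied

States satisfying AX AG (¬start → EX (start ∨ ¬error)): {s0, s1, s2, s3, s4, s5, s6}.
States satisfying EG AX AG (¬start → EX (start ∨ ¬error)): {s0, s1, s2, s3, s4, s5, s6}.
s0 ∈ Sat(EG AX AG (¬start → EX (start ∨ ¬error))).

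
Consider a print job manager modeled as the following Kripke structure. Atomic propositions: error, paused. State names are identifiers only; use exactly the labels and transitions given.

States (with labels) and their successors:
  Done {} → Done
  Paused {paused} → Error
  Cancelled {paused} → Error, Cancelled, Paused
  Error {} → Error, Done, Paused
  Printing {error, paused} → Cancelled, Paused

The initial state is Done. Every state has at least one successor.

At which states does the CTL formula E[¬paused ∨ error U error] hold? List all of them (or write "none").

{Printing}

States satisfying ¬paused ∨ error: {Done, Error, Printing}.
States satisfying error: {Printing}.
States satisfying E[¬paused ∨ error U error]: {Printing}.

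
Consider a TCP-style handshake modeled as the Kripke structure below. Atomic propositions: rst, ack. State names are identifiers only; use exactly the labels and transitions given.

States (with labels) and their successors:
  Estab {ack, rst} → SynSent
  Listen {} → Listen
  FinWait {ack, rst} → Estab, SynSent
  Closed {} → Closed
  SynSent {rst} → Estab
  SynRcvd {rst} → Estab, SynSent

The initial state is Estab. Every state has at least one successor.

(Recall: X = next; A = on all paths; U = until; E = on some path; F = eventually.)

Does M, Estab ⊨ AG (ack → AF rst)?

States satisfying ack → AF rst: {Estab, Listen, FinWait, Closed, SynSent, SynRcvd}.
States satisfying AG (ack → AF rst): {Estab, Listen, FinWait, Closed, SynSent, SynRcvd}.
Every state reachable from Estab satisfies ack → AF rst.
Estab ∈ Sat(AG (ack → AF rst)).

Satisfied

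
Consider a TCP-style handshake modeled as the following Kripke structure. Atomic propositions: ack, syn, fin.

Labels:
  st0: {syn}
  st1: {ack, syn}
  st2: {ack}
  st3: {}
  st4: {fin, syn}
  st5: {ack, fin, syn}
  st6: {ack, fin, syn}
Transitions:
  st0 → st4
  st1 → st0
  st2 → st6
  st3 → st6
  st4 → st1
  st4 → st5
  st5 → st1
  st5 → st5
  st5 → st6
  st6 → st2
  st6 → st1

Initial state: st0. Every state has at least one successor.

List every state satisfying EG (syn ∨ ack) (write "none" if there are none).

States satisfying syn ∨ ack: {st0, st1, st2, st4, st5, st6}.
States satisfying EG (syn ∨ ack): {st0, st1, st2, st4, st5, st6}.

{st0, st1, st2, st4, st5, st6}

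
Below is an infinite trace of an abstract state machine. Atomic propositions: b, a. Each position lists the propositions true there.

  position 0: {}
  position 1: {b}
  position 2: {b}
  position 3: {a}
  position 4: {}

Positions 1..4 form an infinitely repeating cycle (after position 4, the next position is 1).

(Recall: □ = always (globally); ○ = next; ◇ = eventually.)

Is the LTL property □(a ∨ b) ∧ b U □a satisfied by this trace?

No

a ∨ b must hold at every position from 0 onward. It fails at position 0, so □(a ∨ b) is false.
Walking from position 0: at position 0, □a has not yet held and b fails, so b U □a is false.
At position 0: □(a ∨ b) is false; b U □a is false; so □(a ∨ b) ∧ b U □a is false.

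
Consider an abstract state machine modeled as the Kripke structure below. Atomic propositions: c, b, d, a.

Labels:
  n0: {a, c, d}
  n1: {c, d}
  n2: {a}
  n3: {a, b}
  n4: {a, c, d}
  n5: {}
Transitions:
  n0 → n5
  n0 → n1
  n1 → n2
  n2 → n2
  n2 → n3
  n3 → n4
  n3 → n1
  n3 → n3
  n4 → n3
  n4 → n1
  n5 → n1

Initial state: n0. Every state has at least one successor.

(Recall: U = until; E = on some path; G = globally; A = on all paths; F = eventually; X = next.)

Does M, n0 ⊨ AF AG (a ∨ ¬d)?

States satisfying AG (a ∨ ¬d): ∅.
States satisfying AF AG (a ∨ ¬d): ∅.
There is a path from n0 along which AG (a ∨ ¬d) never holds.
n0 ∉ Sat(AF AG (a ∨ ¬d)).

No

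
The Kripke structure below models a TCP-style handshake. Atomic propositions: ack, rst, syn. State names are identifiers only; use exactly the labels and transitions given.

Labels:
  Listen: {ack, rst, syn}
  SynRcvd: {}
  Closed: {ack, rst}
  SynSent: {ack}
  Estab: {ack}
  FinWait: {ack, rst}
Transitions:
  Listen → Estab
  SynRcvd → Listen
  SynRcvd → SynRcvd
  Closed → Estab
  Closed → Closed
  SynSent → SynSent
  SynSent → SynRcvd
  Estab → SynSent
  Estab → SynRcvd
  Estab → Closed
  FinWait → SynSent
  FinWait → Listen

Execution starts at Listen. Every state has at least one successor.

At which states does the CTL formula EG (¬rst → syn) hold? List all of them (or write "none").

{Closed}

States satisfying ¬rst → syn: {Listen, Closed, FinWait}.
States satisfying EG (¬rst → syn): {Closed}.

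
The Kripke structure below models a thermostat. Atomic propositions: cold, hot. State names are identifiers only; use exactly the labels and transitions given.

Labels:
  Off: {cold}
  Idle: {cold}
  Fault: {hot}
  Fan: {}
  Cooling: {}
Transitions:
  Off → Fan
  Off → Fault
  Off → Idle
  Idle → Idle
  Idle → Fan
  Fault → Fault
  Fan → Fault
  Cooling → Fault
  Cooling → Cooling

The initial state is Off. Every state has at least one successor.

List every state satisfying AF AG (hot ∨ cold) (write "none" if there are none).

{Fault, Fan}

States satisfying AG (hot ∨ cold): {Fault}.
States satisfying AF AG (hot ∨ cold): {Fault, Fan}.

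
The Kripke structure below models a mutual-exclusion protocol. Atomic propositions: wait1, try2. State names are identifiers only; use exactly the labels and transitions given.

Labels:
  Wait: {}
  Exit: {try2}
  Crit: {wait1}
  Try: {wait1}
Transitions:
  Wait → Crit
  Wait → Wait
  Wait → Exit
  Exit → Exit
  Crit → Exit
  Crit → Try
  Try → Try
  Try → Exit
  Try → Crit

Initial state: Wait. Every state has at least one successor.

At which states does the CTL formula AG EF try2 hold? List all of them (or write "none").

States satisfying EF try2: {Wait, Exit, Crit, Try}.
States satisfying AG EF try2: {Wait, Exit, Crit, Try}.

{Wait, Exit, Crit, Try}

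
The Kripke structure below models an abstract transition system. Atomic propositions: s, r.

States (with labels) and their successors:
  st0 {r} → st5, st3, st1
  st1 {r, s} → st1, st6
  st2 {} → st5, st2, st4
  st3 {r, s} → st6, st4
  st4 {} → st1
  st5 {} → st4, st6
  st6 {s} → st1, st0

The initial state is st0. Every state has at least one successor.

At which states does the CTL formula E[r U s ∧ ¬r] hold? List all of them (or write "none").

States satisfying r: {st0, st1, st3}.
States satisfying s ∧ ¬r: {st6}.
States satisfying E[r U s ∧ ¬r]: {st0, st1, st3, st6}.

{st0, st1, st3, st6}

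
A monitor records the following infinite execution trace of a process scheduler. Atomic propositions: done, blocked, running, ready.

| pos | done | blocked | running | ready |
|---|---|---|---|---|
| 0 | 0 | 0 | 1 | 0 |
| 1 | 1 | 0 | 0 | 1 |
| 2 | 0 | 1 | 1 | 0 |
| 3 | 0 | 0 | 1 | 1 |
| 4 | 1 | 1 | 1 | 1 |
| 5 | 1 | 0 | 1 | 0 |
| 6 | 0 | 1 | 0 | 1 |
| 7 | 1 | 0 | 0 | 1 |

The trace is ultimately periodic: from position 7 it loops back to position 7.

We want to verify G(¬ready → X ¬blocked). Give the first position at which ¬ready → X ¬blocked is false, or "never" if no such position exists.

Check ¬ready → X ¬blocked at each position in order: 0 ✓, 1 ✓, 2 ✓, 3 ✓, 4 ✓.
At position 5 the labels are {done, running} and the next position 6 has {blocked, ready}, so ¬ready → X ¬blocked is false there. This is the first violation.

5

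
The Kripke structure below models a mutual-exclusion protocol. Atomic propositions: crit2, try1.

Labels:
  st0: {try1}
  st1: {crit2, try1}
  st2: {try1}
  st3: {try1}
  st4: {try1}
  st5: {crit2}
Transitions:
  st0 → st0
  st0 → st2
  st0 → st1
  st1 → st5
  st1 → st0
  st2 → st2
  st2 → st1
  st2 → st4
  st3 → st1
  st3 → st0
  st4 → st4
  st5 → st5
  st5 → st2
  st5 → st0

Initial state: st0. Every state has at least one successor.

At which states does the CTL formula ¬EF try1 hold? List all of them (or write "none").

States satisfying try1: {st0, st1, st2, st3, st4}.
States satisfying EF try1: {st0, st1, st2, st3, st4, st5}.
States satisfying ¬EF try1: ∅.

none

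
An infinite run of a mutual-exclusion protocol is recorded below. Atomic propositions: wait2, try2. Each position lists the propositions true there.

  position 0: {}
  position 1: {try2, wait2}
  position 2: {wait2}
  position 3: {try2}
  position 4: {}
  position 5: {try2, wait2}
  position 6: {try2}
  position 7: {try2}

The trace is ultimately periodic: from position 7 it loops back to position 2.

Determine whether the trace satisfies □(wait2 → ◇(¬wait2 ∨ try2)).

Yes

wait2 → ◇(¬wait2 ∨ try2) holds at every position 0..7, and those are all positions ever visited, so □(wait2 → ◇(¬wait2 ∨ try2)) holds.
Positions where wait2 holds: 1, 2, 5.
Check ◇(¬wait2 ∨ try2) at each: 1→ok, 2→ok, 5→ok.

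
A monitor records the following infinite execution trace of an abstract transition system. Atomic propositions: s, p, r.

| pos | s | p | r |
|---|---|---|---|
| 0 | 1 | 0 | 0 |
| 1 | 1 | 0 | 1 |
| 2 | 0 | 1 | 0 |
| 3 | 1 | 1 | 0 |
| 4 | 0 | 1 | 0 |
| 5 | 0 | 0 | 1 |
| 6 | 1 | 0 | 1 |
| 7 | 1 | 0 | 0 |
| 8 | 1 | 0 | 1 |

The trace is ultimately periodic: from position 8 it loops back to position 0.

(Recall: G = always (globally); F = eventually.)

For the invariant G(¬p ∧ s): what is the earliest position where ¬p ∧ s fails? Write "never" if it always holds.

2

Check ¬p ∧ s at each position in order: 0 ✓, 1 ✓.
At position 2 the labels are {p}, so ¬p ∧ s is false there. This is the first violation.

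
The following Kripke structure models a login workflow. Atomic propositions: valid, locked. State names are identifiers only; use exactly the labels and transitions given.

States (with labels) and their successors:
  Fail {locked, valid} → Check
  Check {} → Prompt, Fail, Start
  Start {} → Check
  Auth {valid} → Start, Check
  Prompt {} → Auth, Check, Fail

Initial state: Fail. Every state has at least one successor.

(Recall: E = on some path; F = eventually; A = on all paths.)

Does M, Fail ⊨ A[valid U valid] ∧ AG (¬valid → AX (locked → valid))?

States satisfying valid: {Fail, Auth}.
States satisfying A[valid U valid]: {Fail, Auth}.
States satisfying ¬valid → AX (locked → valid): {Fail, Check, Start, Auth, Prompt}.
States satisfying AG (¬valid → AX (locked → valid)): {Fail, Check, Start, Auth, Prompt}.
States satisfying A[valid U valid] ∧ AG (¬valid → AX (locked → valid)): {Fail, Auth}.
Fail ∈ Sat(A[valid U valid] ∧ AG (¬valid → AX (locked → valid))).

Holds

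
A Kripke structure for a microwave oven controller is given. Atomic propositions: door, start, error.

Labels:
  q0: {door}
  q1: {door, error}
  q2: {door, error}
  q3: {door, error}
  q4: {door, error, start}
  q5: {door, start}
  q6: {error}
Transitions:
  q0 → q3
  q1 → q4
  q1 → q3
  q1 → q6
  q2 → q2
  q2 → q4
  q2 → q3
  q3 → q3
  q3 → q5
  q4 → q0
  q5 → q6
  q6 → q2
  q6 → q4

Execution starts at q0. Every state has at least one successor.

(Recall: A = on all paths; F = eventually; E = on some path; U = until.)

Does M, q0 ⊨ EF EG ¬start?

States satisfying EG ¬start: {q0, q1, q2, q3, q6}.
States satisfying EF EG ¬start: {q0, q1, q2, q3, q4, q5, q6}.
Some path from q0 reaches a state where EG ¬start holds.
q0 ∈ Sat(EF EG ¬start).

Holds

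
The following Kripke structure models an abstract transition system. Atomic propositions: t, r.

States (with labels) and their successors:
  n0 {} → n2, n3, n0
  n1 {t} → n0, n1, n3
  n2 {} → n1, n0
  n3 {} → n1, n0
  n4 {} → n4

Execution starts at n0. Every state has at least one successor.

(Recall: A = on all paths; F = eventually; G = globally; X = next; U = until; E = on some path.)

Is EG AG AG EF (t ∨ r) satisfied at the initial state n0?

States satisfying AG AG EF (t ∨ r): {n0, n1, n2, n3}.
States satisfying EG AG AG EF (t ∨ r): {n0, n1, n2, n3}.
n0 ∈ Sat(EG AG AG EF (t ∨ r)).

Holds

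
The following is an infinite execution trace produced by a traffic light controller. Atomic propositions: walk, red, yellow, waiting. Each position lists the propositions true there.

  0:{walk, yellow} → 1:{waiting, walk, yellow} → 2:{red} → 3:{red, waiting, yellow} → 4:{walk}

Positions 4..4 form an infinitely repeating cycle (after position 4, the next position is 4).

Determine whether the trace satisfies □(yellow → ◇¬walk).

Satisfied

yellow → ◇¬walk holds at every position 0..4, and those are all positions ever visited, so □(yellow → ◇¬walk) holds.
Positions where yellow holds: 0, 1, 3.
Check ◇¬walk at each: 0→ok, 1→ok, 3→ok.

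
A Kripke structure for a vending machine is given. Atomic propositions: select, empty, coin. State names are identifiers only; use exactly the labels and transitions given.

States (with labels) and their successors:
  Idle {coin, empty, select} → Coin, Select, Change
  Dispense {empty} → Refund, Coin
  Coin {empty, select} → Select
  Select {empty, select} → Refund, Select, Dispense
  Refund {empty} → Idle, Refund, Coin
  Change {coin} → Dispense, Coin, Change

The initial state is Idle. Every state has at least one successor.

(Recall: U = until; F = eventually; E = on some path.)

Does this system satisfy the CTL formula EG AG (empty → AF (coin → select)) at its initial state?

Holds

States satisfying AG (empty → AF (coin → select)): {Idle, Dispense, Coin, Select, Refund, Change}.
States satisfying EG AG (empty → AF (coin → select)): {Idle, Dispense, Coin, Select, Refund, Change}.
Idle ∈ Sat(EG AG (empty → AF (coin → select))).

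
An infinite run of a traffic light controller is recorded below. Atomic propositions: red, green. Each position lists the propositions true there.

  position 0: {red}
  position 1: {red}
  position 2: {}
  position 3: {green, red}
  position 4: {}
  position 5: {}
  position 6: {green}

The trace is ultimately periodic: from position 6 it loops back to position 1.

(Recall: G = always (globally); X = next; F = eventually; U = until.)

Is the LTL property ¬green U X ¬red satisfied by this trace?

Yes

Walking from position 0: X ¬red first holds at position 1, and ¬green holds at every earlier position along the way, so ¬green U X ¬red holds.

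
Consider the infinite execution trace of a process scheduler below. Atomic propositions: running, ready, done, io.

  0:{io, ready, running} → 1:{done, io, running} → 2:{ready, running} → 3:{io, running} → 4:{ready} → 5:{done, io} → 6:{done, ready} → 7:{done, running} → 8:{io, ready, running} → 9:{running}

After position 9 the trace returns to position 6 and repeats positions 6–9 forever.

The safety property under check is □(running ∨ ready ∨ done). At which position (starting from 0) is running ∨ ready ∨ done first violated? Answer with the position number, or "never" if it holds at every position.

never

running ∨ ready ∨ done holds at every position 0..9, and those are all the positions the trace ever visits, so the invariant □(running ∨ ready ∨ done) is never violated.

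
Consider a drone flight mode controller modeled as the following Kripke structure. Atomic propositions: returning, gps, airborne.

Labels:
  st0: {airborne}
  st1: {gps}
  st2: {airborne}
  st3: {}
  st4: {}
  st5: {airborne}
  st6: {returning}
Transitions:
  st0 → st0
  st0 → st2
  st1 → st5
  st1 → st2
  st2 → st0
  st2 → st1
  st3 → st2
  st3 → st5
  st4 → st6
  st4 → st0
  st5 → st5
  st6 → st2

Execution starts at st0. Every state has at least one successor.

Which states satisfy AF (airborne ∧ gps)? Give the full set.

none

States satisfying airborne ∧ gps: ∅.
States satisfying AF (airborne ∧ gps): ∅.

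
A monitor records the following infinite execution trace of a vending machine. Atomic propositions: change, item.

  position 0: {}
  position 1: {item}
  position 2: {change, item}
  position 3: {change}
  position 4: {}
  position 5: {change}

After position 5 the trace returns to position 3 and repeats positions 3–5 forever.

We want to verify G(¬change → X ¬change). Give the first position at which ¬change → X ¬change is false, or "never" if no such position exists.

Check ¬change → X ¬change at each position in order: 0 ✓.
At position 1 the labels are {item} and the next position 2 has {change, item}, so ¬change → X ¬change is false there. This is the first violation.

1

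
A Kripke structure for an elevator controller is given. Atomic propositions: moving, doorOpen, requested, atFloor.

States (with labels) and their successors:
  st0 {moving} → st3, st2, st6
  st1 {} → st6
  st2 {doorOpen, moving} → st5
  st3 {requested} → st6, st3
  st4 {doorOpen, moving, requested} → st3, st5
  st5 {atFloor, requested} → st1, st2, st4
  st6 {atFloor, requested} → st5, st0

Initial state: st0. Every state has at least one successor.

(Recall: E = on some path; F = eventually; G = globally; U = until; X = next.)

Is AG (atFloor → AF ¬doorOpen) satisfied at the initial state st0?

Holds

States satisfying atFloor → AF ¬doorOpen: {st0, st1, st2, st3, st4, st5, st6}.
States satisfying AG (atFloor → AF ¬doorOpen): {st0, st1, st2, st3, st4, st5, st6}.
Every state reachable from st0 satisfies atFloor → AF ¬doorOpen.
st0 ∈ Sat(AG (atFloor → AF ¬doorOpen)).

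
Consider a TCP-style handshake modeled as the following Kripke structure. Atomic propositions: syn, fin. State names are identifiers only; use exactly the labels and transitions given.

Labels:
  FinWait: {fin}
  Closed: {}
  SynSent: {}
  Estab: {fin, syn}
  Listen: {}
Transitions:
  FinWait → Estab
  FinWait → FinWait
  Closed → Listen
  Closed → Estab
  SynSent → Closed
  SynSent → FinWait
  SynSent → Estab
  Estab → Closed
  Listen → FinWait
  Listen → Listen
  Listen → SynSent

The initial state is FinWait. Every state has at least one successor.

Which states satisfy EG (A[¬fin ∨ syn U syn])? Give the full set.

none

States satisfying A[¬fin ∨ syn U syn]: {Estab}.
States satisfying EG (A[¬fin ∨ syn U syn]): ∅.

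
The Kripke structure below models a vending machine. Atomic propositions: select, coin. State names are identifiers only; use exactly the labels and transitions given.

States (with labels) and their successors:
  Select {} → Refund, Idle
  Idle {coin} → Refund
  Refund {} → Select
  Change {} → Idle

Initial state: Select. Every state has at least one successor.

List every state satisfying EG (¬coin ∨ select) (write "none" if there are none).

{Select, Refund}

States satisfying ¬coin ∨ select: {Select, Refund, Change}.
States satisfying EG (¬coin ∨ select): {Select, Refund}.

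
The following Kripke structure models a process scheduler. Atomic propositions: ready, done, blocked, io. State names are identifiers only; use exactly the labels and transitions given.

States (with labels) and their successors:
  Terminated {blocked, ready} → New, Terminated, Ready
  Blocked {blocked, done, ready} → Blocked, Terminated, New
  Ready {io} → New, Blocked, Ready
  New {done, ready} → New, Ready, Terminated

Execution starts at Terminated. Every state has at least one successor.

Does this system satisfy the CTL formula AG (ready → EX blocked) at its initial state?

Yes

States satisfying ready → EX blocked: {Terminated, Blocked, Ready, New}.
States satisfying AG (ready → EX blocked): {Terminated, Blocked, Ready, New}.
Every state reachable from Terminated satisfies ready → EX blocked.
Terminated ∈ Sat(AG (ready → EX blocked)).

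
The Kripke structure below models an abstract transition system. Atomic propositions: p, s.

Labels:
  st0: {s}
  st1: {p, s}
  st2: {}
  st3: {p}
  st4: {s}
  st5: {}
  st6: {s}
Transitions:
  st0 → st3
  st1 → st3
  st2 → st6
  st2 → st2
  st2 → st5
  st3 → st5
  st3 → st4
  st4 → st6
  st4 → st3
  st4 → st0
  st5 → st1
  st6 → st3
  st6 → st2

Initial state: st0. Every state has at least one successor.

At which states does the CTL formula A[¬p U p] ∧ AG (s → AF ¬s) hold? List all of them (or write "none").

{st0, st1, st3, st5}

States satisfying ¬p: {st0, st2, st4, st5, st6}.
States satisfying p: {st1, st3}.
States satisfying A[¬p U p]: {st0, st1, st3, st5}.
States satisfying s → AF ¬s: {st0, st1, st2, st3, st4, st5, st6}.
States satisfying AG (s → AF ¬s): {st0, st1, st2, st3, st4, st5, st6}.
States satisfying A[¬p U p] ∧ AG (s → AF ¬s): {st0, st1, st3, st5}.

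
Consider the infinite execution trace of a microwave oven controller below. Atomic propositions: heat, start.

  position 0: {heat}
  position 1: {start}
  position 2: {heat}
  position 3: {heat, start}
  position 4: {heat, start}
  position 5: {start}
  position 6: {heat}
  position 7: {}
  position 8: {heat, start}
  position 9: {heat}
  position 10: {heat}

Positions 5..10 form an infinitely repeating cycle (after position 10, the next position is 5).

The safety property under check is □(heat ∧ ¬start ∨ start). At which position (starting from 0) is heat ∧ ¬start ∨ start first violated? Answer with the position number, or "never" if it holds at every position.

Check heat ∧ ¬start ∨ start at each position in order: 0 ✓, 1 ✓, 2 ✓, 3 ✓, 4 ✓, 5 ✓, 6 ✓.
At position 7 the labels are {}, so heat ∧ ¬start ∨ start is false there. This is the first violation.

7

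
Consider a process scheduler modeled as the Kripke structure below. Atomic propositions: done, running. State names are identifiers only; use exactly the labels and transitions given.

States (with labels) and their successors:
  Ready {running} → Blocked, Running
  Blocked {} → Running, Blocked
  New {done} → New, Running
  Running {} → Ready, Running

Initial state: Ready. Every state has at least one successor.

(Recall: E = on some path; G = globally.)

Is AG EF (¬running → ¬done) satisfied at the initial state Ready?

States satisfying EF (¬running → ¬done): {Ready, Blocked, New, Running}.
States satisfying AG EF (¬running → ¬done): {Ready, Blocked, New, Running}.
Every state reachable from Ready satisfies EF (¬running → ¬done).
Ready ∈ Sat(AG EF (¬running → ¬done)).

Satisfied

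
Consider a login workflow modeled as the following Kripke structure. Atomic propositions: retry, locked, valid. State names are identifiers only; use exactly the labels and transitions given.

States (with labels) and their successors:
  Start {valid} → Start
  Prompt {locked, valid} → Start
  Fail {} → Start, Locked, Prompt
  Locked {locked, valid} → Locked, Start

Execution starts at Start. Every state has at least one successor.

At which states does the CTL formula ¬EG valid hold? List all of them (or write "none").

{Fail}

States satisfying valid: {Start, Prompt, Locked}.
States satisfying EG valid: {Start, Prompt, Locked}.
States satisfying ¬EG valid: {Fail}.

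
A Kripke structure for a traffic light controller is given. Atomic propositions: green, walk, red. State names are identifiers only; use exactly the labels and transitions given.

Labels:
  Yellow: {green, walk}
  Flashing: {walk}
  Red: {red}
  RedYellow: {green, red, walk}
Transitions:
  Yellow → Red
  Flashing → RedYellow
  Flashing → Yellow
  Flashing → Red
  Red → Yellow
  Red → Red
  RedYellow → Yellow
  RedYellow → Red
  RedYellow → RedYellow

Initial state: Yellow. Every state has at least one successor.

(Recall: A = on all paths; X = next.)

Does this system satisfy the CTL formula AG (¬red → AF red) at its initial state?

States satisfying ¬red → AF red: {Yellow, Flashing, Red, RedYellow}.
States satisfying AG (¬red → AF red): {Yellow, Flashing, Red, RedYellow}.
Every state reachable from Yellow satisfies ¬red → AF red.
Yellow ∈ Sat(AG (¬red → AF red)).

Satisfied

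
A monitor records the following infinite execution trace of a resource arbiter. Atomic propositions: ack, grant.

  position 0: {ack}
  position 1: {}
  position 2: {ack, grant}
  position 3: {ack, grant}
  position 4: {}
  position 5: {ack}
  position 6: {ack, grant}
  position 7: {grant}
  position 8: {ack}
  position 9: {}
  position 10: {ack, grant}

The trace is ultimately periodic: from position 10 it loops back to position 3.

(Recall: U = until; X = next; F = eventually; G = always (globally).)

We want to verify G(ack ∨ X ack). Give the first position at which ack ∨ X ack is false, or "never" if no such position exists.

never

ack ∨ X ack holds at every position 0..10, and those are all the positions the trace ever visits, so the invariant G(ack ∨ X ack) is never violated.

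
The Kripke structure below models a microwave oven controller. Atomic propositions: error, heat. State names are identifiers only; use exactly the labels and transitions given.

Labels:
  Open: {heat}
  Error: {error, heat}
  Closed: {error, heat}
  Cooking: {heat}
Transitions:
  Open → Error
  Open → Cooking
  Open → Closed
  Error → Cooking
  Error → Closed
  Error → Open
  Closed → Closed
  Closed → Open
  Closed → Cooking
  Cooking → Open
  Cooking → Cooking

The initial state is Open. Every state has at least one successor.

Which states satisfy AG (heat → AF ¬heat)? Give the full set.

States satisfying heat → AF ¬heat: ∅.
States satisfying AG (heat → AF ¬heat): ∅.

none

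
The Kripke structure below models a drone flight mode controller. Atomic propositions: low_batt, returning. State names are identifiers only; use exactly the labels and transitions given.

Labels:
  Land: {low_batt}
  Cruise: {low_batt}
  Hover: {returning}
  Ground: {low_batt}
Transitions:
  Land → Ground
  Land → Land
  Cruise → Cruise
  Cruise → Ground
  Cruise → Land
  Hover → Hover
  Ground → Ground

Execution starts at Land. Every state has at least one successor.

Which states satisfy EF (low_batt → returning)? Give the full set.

States satisfying low_batt → returning: {Hover}.
States satisfying EF (low_batt → returning): {Hover}.

{Hover}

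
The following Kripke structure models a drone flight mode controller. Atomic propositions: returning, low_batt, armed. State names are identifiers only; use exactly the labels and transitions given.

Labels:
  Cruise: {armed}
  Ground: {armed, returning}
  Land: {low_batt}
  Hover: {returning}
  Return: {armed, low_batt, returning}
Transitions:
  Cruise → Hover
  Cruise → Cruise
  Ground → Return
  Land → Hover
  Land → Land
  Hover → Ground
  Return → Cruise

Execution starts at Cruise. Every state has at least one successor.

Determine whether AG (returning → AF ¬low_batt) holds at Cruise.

States satisfying returning → AF ¬low_batt: {Cruise, Ground, Land, Hover, Return}.
States satisfying AG (returning → AF ¬low_batt): {Cruise, Ground, Land, Hover, Return}.
Every state reachable from Cruise satisfies returning → AF ¬low_batt.
Cruise ∈ Sat(AG (returning → AF ¬low_batt)).

Yes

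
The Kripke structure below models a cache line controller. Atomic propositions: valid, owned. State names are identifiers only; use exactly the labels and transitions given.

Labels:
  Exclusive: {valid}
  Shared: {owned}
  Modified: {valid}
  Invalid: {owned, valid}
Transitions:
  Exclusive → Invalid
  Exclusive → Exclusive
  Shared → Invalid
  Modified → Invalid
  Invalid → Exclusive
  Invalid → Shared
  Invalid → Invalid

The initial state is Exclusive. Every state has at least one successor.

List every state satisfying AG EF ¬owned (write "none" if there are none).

{Exclusive, Shared, Modified, Invalid}

States satisfying EF ¬owned: {Exclusive, Shared, Modified, Invalid}.
States satisfying AG EF ¬owned: {Exclusive, Shared, Modified, Invalid}.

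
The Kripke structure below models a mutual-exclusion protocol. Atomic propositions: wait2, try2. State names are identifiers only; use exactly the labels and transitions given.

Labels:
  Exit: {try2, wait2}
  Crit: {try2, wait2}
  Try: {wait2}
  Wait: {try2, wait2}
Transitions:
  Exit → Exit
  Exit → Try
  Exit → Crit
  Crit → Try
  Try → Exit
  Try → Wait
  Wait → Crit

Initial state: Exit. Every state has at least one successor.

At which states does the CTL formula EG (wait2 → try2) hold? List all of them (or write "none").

{Exit}

States satisfying wait2 → try2: {Exit, Crit, Wait}.
States satisfying EG (wait2 → try2): {Exit}.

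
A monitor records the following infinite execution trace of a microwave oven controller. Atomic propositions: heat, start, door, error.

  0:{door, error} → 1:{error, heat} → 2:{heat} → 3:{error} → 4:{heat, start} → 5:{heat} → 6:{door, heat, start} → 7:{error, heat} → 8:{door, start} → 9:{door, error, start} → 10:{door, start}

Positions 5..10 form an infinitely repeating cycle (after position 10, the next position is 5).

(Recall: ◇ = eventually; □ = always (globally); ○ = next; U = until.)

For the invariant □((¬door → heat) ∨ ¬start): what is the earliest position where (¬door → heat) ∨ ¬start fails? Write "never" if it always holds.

(¬door → heat) ∨ ¬start holds at every position 0..10, and those are all the positions the trace ever visits, so the invariant □((¬door → heat) ∨ ¬start) is never violated.

never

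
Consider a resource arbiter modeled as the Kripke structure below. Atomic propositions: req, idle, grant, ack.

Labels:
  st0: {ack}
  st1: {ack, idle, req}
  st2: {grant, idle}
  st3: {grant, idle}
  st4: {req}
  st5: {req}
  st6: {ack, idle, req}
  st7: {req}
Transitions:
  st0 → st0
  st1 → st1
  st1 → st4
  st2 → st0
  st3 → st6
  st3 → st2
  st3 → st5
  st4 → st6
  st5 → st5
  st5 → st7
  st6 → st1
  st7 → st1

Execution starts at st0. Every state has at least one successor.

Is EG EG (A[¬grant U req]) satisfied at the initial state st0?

States satisfying EG (A[¬grant U req]): {st1, st4, st5, st6, st7}.
States satisfying EG EG (A[¬grant U req]): {st1, st4, st5, st6, st7}.
No suitable path/successor from st0 witnesses the formula.
st0 ∉ Sat(EG EG (A[¬grant U req])).

No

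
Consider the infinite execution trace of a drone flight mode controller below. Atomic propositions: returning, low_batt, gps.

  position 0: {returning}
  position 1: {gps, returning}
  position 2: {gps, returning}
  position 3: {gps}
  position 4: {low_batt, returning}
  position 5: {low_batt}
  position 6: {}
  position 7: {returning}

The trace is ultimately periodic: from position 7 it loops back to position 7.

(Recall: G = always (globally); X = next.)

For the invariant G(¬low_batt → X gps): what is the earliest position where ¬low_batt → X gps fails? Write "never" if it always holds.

3

Check ¬low_batt → X gps at each position in order: 0 ✓, 1 ✓, 2 ✓.
At position 3 the labels are {gps} and the next position 4 has {low_batt, returning}, so ¬low_batt → X gps is false there. This is the first violation.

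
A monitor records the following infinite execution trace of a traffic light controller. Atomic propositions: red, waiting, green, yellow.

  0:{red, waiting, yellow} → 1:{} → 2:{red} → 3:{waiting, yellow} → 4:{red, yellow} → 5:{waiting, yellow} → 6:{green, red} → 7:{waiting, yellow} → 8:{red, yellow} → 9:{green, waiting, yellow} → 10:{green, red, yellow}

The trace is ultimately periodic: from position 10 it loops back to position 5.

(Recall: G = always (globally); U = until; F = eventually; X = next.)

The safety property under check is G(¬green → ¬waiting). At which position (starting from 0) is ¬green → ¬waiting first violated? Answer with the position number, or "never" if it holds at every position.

0

At position 0 the labels are {red, waiting, yellow}, so ¬green → ¬waiting is false there. This is the first violation.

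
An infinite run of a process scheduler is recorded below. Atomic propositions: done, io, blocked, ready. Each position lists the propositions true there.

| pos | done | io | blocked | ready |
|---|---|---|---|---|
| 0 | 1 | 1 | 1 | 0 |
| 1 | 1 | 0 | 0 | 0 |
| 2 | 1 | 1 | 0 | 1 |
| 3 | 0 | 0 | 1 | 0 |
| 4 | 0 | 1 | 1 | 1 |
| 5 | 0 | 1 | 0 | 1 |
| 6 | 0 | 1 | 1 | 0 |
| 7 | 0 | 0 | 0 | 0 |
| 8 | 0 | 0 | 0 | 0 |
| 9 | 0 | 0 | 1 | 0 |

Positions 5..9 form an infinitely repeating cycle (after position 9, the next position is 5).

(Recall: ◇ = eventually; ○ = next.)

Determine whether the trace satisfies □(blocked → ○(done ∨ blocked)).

blocked → ○(done ∨ blocked) must hold at every position from 0 onward. It fails at position 4, so □(blocked → ○(done ∨ blocked)) is false.
Positions where blocked holds: 0, 3, 4, 6, 9.
Check ○(done ∨ blocked) at each: 0→ok, 3→ok, 4→fails, 6→fails, 9→fails.

No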